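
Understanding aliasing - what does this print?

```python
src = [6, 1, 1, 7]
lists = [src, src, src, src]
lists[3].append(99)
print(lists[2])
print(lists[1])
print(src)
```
[6, 1, 1, 7, 99]
[6, 1, 1, 7, 99]
[6, 1, 1, 7, 99]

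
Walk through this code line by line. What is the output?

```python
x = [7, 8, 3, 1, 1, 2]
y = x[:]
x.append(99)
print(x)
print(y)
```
[7, 8, 3, 1, 1, 2, 99]
[7, 8, 3, 1, 1, 2]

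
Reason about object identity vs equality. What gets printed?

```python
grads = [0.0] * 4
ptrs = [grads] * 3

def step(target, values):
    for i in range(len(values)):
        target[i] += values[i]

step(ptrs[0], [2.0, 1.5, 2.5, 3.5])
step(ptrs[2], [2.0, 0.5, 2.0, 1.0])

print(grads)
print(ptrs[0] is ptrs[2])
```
[4.0, 2.0, 4.5, 4.5]
True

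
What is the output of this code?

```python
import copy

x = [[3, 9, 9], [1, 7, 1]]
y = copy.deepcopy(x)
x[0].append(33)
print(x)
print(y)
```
[[3, 9, 9, 33], [1, 7, 1]]
[[3, 9, 9], [1, 7, 1]]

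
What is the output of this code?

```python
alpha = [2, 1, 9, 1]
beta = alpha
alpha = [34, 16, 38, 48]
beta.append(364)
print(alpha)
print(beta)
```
[34, 16, 38, 48]
[2, 1, 9, 1, 364]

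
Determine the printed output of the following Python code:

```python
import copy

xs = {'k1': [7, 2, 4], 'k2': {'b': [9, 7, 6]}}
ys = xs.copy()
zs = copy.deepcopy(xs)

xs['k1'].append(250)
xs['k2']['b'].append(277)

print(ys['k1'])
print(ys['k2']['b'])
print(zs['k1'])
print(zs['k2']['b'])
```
[7, 2, 4, 250]
[9, 7, 6, 277]
[7, 2, 4]
[9, 7, 6]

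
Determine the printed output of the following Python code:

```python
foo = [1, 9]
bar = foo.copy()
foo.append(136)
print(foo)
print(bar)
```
[1, 9, 136]
[1, 9]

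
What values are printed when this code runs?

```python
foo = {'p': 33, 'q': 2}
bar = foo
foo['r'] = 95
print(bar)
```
{'p': 33, 'q': 2, 'r': 95}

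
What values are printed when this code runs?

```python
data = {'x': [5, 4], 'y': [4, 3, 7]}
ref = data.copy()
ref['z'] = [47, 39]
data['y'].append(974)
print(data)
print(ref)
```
{'x': [5, 4], 'y': [4, 3, 7, 974]}
{'x': [5, 4], 'y': [4, 3, 7, 974], 'z': [47, 39]}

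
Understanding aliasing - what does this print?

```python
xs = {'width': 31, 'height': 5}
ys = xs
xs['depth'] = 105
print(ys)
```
{'width': 31, 'height': 5, 'depth': 105}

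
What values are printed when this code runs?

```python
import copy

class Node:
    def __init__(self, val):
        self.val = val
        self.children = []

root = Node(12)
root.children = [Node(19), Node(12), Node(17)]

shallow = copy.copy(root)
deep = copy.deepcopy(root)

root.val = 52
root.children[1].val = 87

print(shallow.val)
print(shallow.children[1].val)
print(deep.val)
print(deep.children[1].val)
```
12
87
12
12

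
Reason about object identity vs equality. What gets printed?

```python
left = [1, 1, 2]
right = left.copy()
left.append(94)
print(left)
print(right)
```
[1, 1, 2, 94]
[1, 1, 2]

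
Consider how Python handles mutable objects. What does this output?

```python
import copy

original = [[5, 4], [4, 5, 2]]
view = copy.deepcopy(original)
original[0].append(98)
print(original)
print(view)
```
[[5, 4, 98], [4, 5, 2]]
[[5, 4], [4, 5, 2]]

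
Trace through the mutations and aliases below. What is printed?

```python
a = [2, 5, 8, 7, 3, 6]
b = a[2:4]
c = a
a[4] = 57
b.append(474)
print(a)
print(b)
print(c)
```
[2, 5, 8, 7, 57, 6]
[8, 7, 474]
[2, 5, 8, 7, 57, 6]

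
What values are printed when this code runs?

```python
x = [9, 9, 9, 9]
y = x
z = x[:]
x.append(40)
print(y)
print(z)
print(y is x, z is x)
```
[9, 9, 9, 9, 40]
[9, 9, 9, 9]
True False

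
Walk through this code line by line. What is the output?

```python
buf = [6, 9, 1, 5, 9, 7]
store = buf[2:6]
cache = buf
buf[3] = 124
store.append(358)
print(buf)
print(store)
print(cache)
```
[6, 9, 1, 124, 9, 7]
[1, 5, 9, 7, 358]
[6, 9, 1, 124, 9, 7]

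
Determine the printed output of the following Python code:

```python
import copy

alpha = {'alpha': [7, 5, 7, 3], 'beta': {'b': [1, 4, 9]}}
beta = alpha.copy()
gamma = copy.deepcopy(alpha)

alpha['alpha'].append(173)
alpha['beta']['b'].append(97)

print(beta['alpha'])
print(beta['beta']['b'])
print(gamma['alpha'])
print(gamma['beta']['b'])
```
[7, 5, 7, 3, 173]
[1, 4, 9, 97]
[7, 5, 7, 3]
[1, 4, 9]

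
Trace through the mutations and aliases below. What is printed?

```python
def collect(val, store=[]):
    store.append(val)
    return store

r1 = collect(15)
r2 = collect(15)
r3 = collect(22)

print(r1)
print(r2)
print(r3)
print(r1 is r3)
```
[15, 15, 22]
[15, 15, 22]
[15, 15, 22]
True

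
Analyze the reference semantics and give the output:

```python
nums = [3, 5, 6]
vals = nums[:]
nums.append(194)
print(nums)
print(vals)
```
[3, 5, 6, 194]
[3, 5, 6]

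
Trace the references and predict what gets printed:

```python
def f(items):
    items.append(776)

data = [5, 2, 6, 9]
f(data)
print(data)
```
[5, 2, 6, 9, 776]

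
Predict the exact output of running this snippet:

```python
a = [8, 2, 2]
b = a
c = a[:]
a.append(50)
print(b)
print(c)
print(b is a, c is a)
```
[8, 2, 2, 50]
[8, 2, 2]
True False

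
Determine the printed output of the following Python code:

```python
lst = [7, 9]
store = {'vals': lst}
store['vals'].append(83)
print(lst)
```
[7, 9, 83]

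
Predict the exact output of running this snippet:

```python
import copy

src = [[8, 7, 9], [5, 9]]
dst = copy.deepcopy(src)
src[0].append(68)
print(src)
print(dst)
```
[[8, 7, 9, 68], [5, 9]]
[[8, 7, 9], [5, 9]]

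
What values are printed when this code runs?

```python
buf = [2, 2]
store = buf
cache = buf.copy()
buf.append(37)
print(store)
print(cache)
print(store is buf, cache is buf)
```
[2, 2, 37]
[2, 2]
True False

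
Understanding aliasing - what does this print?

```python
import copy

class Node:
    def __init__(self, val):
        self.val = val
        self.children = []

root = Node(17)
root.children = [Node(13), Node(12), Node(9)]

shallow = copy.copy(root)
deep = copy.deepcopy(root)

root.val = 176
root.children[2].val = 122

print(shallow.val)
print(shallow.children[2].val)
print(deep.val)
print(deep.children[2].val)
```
17
122
17
9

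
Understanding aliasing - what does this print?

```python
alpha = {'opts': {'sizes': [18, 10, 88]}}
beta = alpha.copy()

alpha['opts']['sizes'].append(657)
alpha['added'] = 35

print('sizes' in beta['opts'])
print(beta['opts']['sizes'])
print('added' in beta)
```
True
[18, 10, 88, 657]
False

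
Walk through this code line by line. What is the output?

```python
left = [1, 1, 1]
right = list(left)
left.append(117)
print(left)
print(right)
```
[1, 1, 1, 117]
[1, 1, 1]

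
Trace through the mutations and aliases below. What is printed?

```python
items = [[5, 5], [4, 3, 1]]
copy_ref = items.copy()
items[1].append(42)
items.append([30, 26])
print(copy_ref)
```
[[5, 5], [4, 3, 1, 42]]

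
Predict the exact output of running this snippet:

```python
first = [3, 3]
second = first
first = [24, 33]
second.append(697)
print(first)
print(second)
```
[24, 33]
[3, 3, 697]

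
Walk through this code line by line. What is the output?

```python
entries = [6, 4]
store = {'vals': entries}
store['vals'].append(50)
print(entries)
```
[6, 4, 50]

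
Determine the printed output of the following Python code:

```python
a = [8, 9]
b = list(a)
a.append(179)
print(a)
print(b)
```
[8, 9, 179]
[8, 9]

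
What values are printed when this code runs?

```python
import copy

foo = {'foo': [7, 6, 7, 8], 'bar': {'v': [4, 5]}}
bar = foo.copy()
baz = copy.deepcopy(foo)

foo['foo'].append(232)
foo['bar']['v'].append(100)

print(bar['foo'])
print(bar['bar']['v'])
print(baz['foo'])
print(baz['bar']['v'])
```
[7, 6, 7, 8, 232]
[4, 5, 100]
[7, 6, 7, 8]
[4, 5]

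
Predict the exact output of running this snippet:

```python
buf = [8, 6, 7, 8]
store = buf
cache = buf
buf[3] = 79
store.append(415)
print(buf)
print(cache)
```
[8, 6, 7, 79, 415]
[8, 6, 7, 79, 415]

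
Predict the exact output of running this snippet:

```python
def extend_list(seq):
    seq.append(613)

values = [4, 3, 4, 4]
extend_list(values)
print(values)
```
[4, 3, 4, 4, 613]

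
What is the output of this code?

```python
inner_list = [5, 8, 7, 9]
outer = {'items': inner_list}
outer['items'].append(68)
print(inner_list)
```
[5, 8, 7, 9, 68]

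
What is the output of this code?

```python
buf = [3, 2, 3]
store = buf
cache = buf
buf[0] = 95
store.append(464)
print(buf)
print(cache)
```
[95, 2, 3, 464]
[95, 2, 3, 464]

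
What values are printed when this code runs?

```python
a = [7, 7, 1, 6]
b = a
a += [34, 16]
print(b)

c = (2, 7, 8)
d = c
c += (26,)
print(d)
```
[7, 7, 1, 6, 34, 16]
(2, 7, 8)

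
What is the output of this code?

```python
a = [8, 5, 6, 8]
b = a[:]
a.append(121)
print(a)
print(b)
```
[8, 5, 6, 8, 121]
[8, 5, 6, 8]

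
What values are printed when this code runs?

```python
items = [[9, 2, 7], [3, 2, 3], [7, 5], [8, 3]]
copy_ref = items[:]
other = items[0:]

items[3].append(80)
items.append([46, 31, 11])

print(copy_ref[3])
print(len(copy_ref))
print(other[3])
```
[8, 3, 80]
4
[8, 3, 80]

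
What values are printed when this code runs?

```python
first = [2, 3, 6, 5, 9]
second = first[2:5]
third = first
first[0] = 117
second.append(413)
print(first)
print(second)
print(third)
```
[117, 3, 6, 5, 9]
[6, 5, 9, 413]
[117, 3, 6, 5, 9]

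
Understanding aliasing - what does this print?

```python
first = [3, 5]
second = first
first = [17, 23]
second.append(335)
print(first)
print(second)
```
[17, 23]
[3, 5, 335]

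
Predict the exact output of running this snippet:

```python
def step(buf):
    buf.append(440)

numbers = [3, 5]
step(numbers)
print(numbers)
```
[3, 5, 440]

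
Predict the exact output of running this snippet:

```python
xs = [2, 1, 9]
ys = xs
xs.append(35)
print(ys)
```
[2, 1, 9, 35]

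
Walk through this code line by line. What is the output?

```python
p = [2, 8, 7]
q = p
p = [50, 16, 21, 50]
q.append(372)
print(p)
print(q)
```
[50, 16, 21, 50]
[2, 8, 7, 372]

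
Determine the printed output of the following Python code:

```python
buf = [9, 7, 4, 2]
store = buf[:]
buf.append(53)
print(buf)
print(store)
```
[9, 7, 4, 2, 53]
[9, 7, 4, 2]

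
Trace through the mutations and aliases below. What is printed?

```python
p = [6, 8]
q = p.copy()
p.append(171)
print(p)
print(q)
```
[6, 8, 171]
[6, 8]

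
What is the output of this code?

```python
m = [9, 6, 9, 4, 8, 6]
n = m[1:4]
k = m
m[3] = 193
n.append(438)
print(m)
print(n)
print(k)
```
[9, 6, 9, 193, 8, 6]
[6, 9, 4, 438]
[9, 6, 9, 193, 8, 6]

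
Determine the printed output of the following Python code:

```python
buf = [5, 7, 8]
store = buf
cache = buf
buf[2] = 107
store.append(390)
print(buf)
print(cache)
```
[5, 7, 107, 390]
[5, 7, 107, 390]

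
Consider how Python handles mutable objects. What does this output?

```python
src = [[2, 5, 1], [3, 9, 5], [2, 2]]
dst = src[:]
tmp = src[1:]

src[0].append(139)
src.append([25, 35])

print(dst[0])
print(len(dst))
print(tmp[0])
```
[2, 5, 1, 139]
3
[3, 9, 5]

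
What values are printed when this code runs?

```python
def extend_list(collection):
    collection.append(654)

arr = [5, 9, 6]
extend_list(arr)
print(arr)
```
[5, 9, 6, 654]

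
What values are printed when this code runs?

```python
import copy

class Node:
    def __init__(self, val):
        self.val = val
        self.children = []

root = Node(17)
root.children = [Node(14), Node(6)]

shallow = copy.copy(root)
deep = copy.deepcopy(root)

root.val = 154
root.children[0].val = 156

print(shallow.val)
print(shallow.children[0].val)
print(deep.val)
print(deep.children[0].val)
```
17
156
17
14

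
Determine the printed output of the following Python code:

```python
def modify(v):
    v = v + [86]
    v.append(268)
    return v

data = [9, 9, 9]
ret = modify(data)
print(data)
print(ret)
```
[9, 9, 9]
[9, 9, 9, 86, 268]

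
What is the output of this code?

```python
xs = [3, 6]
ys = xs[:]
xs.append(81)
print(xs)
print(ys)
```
[3, 6, 81]
[3, 6]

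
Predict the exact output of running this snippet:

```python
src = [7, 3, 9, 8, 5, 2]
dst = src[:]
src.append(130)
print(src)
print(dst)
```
[7, 3, 9, 8, 5, 2, 130]
[7, 3, 9, 8, 5, 2]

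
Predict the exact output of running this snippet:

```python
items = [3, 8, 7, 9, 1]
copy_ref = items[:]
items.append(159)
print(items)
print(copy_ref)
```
[3, 8, 7, 9, 1, 159]
[3, 8, 7, 9, 1]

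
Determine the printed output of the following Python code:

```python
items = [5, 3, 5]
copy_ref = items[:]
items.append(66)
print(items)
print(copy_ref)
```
[5, 3, 5, 66]
[5, 3, 5]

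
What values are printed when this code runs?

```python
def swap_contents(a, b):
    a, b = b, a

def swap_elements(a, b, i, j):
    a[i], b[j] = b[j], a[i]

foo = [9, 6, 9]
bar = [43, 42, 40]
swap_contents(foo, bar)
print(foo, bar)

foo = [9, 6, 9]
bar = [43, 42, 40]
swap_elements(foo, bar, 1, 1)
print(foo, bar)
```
[9, 6, 9] [43, 42, 40]
[9, 42, 9] [43, 6, 40]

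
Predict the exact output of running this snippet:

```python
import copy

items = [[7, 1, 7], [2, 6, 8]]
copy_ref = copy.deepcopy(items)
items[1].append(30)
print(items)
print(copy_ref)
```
[[7, 1, 7], [2, 6, 8, 30]]
[[7, 1, 7], [2, 6, 8]]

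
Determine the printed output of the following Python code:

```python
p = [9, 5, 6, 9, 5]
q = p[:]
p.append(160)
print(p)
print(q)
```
[9, 5, 6, 9, 5, 160]
[9, 5, 6, 9, 5]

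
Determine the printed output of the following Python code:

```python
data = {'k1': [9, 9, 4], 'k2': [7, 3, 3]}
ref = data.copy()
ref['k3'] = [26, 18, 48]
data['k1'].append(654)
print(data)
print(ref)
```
{'k1': [9, 9, 4, 654], 'k2': [7, 3, 3]}
{'k1': [9, 9, 4, 654], 'k2': [7, 3, 3], 'k3': [26, 18, 48]}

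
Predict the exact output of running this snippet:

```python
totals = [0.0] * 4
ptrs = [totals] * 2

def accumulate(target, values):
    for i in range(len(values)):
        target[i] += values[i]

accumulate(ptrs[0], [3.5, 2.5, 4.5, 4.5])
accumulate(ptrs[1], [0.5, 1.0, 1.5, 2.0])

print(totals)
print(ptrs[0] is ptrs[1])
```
[4.0, 3.5, 6.0, 6.5]
True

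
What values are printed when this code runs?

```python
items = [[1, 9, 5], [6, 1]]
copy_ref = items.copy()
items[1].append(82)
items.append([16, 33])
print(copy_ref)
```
[[1, 9, 5], [6, 1, 82]]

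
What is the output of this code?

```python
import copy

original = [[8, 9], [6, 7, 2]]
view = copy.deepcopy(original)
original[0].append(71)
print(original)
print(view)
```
[[8, 9, 71], [6, 7, 2]]
[[8, 9], [6, 7, 2]]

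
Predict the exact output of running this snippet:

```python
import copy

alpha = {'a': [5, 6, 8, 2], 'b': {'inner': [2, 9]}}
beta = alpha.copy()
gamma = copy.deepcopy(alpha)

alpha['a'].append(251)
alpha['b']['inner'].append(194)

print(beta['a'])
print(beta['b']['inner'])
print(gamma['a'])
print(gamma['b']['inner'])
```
[5, 6, 8, 2, 251]
[2, 9, 194]
[5, 6, 8, 2]
[2, 9]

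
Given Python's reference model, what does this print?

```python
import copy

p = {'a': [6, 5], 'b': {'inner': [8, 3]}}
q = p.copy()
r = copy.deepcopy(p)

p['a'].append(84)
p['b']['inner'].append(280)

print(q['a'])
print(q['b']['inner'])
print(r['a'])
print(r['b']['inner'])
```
[6, 5, 84]
[8, 3, 280]
[6, 5]
[8, 3]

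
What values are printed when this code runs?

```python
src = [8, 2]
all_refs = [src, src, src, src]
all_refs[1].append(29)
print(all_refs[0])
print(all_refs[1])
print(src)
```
[8, 2, 29]
[8, 2, 29]
[8, 2, 29]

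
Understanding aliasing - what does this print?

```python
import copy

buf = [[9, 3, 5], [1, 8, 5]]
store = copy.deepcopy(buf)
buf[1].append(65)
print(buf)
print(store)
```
[[9, 3, 5], [1, 8, 5, 65]]
[[9, 3, 5], [1, 8, 5]]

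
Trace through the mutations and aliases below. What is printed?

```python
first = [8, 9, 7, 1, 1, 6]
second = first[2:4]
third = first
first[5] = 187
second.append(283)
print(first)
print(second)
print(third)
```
[8, 9, 7, 1, 1, 187]
[7, 1, 283]
[8, 9, 7, 1, 1, 187]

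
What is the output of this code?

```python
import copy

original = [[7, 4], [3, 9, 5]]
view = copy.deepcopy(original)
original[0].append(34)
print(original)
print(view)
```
[[7, 4, 34], [3, 9, 5]]
[[7, 4], [3, 9, 5]]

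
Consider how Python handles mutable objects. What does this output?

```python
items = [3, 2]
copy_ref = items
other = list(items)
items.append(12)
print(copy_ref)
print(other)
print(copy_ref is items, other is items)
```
[3, 2, 12]
[3, 2]
True False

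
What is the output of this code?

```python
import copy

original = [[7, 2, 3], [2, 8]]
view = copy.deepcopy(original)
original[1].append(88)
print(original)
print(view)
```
[[7, 2, 3], [2, 8, 88]]
[[7, 2, 3], [2, 8]]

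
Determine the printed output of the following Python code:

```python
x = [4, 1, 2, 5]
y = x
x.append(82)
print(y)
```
[4, 1, 2, 5, 82]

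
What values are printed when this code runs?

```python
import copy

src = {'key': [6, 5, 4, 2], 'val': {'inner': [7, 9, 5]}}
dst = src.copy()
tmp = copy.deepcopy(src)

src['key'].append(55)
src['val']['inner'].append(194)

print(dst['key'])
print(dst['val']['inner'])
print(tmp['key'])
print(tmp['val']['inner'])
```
[6, 5, 4, 2, 55]
[7, 9, 5, 194]
[6, 5, 4, 2]
[7, 9, 5]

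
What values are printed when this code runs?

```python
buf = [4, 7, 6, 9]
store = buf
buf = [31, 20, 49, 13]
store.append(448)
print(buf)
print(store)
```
[31, 20, 49, 13]
[4, 7, 6, 9, 448]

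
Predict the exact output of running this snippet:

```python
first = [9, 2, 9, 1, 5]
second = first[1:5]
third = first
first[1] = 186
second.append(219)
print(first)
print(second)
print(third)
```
[9, 186, 9, 1, 5]
[2, 9, 1, 5, 219]
[9, 186, 9, 1, 5]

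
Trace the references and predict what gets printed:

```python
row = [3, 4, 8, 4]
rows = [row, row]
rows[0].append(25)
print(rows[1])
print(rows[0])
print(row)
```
[3, 4, 8, 4, 25]
[3, 4, 8, 4, 25]
[3, 4, 8, 4, 25]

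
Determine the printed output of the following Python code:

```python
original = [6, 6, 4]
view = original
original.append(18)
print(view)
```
[6, 6, 4, 18]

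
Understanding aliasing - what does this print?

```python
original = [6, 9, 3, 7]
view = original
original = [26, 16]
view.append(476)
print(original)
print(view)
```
[26, 16]
[6, 9, 3, 7, 476]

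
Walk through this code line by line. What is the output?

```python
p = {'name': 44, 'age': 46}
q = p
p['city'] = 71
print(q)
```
{'name': 44, 'age': 46, 'city': 71}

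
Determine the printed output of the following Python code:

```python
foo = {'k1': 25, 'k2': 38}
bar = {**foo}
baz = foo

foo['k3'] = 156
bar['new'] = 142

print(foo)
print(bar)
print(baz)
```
{'k1': 25, 'k2': 38, 'k3': 156}
{'k1': 25, 'k2': 38, 'new': 142}
{'k1': 25, 'k2': 38, 'k3': 156}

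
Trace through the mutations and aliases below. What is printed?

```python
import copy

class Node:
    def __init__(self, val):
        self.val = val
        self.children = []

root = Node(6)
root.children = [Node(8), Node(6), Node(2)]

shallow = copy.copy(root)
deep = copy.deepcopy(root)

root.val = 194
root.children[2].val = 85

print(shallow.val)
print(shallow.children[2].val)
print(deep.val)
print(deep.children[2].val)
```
6
85
6
2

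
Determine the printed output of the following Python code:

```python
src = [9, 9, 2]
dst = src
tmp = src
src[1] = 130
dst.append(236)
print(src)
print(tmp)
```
[9, 130, 2, 236]
[9, 130, 2, 236]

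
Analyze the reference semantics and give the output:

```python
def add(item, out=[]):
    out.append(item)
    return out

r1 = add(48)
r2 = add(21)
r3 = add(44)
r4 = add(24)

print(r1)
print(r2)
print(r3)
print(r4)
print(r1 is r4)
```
[48, 21, 44, 24]
[48, 21, 44, 24]
[48, 21, 44, 24]
[48, 21, 44, 24]
True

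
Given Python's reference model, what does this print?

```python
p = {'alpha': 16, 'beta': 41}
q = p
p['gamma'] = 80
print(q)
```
{'alpha': 16, 'beta': 41, 'gamma': 80}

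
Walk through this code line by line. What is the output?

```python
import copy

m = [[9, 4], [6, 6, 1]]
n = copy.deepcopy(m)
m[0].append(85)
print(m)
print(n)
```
[[9, 4, 85], [6, 6, 1]]
[[9, 4], [6, 6, 1]]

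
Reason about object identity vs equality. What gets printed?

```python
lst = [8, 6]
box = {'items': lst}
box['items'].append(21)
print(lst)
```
[8, 6, 21]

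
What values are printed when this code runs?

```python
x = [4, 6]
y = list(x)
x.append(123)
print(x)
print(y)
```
[4, 6, 123]
[4, 6]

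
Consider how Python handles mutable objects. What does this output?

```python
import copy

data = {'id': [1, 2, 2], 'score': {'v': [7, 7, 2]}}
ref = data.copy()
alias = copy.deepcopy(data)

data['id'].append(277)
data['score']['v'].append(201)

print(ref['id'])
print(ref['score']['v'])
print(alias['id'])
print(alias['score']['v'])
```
[1, 2, 2, 277]
[7, 7, 2, 201]
[1, 2, 2]
[7, 7, 2]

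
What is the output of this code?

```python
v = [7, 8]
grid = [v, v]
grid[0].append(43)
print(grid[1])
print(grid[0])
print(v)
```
[7, 8, 43]
[7, 8, 43]
[7, 8, 43]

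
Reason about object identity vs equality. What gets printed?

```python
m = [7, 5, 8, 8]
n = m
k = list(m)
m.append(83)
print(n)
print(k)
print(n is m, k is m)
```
[7, 5, 8, 8, 83]
[7, 5, 8, 8]
True False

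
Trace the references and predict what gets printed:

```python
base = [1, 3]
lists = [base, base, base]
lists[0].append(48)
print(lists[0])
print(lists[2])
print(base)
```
[1, 3, 48]
[1, 3, 48]
[1, 3, 48]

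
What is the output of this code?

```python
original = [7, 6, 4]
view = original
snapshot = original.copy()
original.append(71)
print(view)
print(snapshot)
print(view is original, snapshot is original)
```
[7, 6, 4, 71]
[7, 6, 4]
True False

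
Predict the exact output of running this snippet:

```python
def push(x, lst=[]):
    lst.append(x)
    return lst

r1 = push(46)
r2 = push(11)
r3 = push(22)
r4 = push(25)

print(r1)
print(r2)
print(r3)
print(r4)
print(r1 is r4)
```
[46, 11, 22, 25]
[46, 11, 22, 25]
[46, 11, 22, 25]
[46, 11, 22, 25]
True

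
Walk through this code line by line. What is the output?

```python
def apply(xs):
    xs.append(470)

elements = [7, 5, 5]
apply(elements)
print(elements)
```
[7, 5, 5, 470]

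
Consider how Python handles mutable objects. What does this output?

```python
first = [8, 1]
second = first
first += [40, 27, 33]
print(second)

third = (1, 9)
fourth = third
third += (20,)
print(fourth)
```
[8, 1, 40, 27, 33]
(1, 9)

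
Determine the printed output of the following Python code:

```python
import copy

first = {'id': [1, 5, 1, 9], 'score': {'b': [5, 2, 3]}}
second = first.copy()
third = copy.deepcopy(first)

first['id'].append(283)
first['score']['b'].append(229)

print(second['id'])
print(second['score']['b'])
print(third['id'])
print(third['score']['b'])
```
[1, 5, 1, 9, 283]
[5, 2, 3, 229]
[1, 5, 1, 9]
[5, 2, 3]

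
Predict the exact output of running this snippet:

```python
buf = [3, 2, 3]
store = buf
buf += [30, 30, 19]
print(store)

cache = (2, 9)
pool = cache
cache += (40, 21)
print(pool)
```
[3, 2, 3, 30, 30, 19]
(2, 9)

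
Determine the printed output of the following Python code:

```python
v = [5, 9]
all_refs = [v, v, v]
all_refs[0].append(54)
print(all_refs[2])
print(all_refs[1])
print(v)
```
[5, 9, 54]
[5, 9, 54]
[5, 9, 54]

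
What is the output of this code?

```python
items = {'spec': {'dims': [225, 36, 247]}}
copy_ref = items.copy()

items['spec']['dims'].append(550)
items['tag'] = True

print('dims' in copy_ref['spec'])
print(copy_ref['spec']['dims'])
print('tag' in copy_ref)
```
True
[225, 36, 247, 550]
False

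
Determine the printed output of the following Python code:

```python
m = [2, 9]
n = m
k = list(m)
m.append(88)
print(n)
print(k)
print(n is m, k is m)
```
[2, 9, 88]
[2, 9]
True False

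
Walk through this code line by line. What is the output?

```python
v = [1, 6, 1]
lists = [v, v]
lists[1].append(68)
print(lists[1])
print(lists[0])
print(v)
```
[1, 6, 1, 68]
[1, 6, 1, 68]
[1, 6, 1, 68]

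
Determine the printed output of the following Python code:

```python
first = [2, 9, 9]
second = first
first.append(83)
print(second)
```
[2, 9, 9, 83]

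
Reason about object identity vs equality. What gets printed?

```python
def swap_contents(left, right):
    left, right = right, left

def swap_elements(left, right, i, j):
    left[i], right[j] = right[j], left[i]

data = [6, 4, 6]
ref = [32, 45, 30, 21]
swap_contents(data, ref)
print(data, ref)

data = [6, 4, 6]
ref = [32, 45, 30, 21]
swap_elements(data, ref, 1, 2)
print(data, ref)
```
[6, 4, 6] [32, 45, 30, 21]
[6, 30, 6] [32, 45, 4, 21]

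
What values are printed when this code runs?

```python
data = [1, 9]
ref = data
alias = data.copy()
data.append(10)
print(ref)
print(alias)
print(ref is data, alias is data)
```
[1, 9, 10]
[1, 9]
True False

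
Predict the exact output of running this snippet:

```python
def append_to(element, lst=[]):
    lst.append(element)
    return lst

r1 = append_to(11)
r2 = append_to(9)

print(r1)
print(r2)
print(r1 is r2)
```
[11, 9]
[11, 9]
True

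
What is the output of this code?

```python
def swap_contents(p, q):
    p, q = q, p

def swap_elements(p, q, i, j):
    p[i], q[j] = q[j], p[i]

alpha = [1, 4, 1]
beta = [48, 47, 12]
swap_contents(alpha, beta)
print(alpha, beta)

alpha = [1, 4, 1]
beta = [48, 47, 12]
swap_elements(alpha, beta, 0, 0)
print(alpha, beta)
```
[1, 4, 1] [48, 47, 12]
[48, 4, 1] [1, 47, 12]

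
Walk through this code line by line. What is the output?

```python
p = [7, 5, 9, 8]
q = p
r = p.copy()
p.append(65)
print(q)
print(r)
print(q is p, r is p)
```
[7, 5, 9, 8, 65]
[7, 5, 9, 8]
True False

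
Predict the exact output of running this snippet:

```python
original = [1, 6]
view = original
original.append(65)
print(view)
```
[1, 6, 65]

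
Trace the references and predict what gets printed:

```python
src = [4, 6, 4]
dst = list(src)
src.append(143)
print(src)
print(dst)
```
[4, 6, 4, 143]
[4, 6, 4]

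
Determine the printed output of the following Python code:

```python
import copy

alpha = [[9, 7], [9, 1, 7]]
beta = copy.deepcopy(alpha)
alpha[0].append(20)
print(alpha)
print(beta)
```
[[9, 7, 20], [9, 1, 7]]
[[9, 7], [9, 1, 7]]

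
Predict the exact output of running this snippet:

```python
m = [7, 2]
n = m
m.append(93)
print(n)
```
[7, 2, 93]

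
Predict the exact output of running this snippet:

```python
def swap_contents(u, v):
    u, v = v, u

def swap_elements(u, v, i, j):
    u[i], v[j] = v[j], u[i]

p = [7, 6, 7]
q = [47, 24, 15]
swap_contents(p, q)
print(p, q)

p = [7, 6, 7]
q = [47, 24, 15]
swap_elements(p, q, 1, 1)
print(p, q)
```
[7, 6, 7] [47, 24, 15]
[7, 24, 7] [47, 6, 15]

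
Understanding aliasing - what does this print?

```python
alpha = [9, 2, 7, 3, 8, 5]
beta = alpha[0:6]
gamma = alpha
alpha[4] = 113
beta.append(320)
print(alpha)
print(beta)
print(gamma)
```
[9, 2, 7, 3, 113, 5]
[9, 2, 7, 3, 8, 5, 320]
[9, 2, 7, 3, 113, 5]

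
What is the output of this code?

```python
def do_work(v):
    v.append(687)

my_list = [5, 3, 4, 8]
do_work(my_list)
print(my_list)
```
[5, 3, 4, 8, 687]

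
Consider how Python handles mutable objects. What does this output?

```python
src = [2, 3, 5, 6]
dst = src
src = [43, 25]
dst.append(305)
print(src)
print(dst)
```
[43, 25]
[2, 3, 5, 6, 305]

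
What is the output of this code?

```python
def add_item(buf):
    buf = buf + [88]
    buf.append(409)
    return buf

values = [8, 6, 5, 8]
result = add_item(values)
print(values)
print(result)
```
[8, 6, 5, 8]
[8, 6, 5, 8, 88, 409]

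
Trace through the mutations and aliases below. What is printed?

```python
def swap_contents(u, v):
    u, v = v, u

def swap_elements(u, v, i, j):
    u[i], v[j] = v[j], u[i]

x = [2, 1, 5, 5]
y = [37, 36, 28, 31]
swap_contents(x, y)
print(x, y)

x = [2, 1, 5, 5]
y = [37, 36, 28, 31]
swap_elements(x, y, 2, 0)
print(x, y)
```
[2, 1, 5, 5] [37, 36, 28, 31]
[2, 1, 37, 5] [5, 36, 28, 31]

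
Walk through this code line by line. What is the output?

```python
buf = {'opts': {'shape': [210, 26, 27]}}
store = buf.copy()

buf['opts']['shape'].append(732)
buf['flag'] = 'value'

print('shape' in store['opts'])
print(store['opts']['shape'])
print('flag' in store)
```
True
[210, 26, 27, 732]
False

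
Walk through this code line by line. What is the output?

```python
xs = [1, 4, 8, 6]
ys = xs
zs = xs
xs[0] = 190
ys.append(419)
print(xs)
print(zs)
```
[190, 4, 8, 6, 419]
[190, 4, 8, 6, 419]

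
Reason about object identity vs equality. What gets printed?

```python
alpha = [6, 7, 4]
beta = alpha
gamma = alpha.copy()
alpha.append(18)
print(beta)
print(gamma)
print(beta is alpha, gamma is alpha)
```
[6, 7, 4, 18]
[6, 7, 4]
True False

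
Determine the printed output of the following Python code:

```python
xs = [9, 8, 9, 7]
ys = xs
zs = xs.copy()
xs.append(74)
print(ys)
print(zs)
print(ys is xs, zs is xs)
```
[9, 8, 9, 7, 74]
[9, 8, 9, 7]
True False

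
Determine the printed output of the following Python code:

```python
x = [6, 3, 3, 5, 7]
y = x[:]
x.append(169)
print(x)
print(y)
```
[6, 3, 3, 5, 7, 169]
[6, 3, 3, 5, 7]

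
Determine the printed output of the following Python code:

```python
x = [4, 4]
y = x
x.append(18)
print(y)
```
[4, 4, 18]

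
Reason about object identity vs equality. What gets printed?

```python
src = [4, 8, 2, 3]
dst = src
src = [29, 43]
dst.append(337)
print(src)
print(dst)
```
[29, 43]
[4, 8, 2, 3, 337]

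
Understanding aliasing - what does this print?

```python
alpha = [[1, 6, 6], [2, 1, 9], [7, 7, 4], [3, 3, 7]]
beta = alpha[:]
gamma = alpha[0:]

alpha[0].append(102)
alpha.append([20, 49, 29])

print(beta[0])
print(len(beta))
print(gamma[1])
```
[1, 6, 6, 102]
4
[2, 1, 9]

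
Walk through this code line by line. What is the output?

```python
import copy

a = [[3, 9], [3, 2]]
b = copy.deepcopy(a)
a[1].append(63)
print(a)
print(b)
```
[[3, 9], [3, 2, 63]]
[[3, 9], [3, 2]]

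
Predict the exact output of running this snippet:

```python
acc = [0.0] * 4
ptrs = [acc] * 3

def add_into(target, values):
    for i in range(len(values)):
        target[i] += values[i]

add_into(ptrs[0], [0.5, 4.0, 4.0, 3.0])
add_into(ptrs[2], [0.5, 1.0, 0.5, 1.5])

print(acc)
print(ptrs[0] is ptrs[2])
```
[1.0, 5.0, 4.5, 4.5]
True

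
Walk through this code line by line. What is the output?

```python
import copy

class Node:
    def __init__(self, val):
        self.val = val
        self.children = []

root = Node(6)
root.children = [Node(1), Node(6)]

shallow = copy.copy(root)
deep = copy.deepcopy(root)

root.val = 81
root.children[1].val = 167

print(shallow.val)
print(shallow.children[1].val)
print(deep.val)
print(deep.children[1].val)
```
6
167
6
6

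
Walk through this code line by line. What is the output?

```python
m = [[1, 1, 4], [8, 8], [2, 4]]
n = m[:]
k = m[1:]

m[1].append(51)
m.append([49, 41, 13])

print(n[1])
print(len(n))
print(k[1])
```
[8, 8, 51]
3
[2, 4]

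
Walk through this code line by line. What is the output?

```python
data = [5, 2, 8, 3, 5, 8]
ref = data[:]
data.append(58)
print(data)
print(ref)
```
[5, 2, 8, 3, 5, 8, 58]
[5, 2, 8, 3, 5, 8]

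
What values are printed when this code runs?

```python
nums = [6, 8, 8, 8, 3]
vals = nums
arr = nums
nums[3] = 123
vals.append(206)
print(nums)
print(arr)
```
[6, 8, 8, 123, 3, 206]
[6, 8, 8, 123, 3, 206]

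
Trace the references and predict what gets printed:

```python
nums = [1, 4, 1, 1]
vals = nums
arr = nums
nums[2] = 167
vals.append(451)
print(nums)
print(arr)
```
[1, 4, 167, 1, 451]
[1, 4, 167, 1, 451]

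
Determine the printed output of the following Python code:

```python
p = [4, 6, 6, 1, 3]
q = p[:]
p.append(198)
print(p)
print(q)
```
[4, 6, 6, 1, 3, 198]
[4, 6, 6, 1, 3]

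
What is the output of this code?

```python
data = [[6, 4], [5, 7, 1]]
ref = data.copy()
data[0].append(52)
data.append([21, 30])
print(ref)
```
[[6, 4, 52], [5, 7, 1]]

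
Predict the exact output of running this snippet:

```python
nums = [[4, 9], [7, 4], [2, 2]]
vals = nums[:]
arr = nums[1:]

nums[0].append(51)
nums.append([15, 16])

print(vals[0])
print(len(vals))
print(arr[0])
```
[4, 9, 51]
3
[7, 4]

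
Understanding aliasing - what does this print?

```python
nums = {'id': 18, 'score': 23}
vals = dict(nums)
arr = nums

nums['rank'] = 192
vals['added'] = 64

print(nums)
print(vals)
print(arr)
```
{'id': 18, 'score': 23, 'rank': 192}
{'id': 18, 'score': 23, 'added': 64}
{'id': 18, 'score': 23, 'rank': 192}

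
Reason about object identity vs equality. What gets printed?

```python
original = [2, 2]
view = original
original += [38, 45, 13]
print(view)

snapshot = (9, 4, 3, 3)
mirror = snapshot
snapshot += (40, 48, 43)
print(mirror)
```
[2, 2, 38, 45, 13]
(9, 4, 3, 3)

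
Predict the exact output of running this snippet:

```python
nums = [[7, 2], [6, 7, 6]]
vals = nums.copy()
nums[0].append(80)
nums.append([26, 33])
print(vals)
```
[[7, 2, 80], [6, 7, 6]]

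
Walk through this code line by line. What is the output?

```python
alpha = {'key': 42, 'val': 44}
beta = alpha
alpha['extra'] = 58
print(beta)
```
{'key': 42, 'val': 44, 'extra': 58}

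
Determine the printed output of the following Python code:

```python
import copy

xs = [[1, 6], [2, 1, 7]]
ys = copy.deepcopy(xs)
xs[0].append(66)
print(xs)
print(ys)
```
[[1, 6, 66], [2, 1, 7]]
[[1, 6], [2, 1, 7]]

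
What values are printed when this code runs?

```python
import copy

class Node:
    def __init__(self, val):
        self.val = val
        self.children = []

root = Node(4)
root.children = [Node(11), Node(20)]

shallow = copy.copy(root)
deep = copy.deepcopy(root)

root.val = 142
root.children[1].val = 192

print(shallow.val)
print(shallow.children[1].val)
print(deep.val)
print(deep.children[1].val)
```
4
192
4
20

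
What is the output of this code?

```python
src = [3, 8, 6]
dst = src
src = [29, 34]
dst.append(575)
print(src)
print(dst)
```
[29, 34]
[3, 8, 6, 575]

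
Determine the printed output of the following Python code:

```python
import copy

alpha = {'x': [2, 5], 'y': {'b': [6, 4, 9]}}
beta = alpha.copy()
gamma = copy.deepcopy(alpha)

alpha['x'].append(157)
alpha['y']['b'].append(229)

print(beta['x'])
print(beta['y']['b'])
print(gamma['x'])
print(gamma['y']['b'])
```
[2, 5, 157]
[6, 4, 9, 229]
[2, 5]
[6, 4, 9]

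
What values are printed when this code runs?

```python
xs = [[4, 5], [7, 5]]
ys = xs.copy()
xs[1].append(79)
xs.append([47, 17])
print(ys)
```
[[4, 5], [7, 5, 79]]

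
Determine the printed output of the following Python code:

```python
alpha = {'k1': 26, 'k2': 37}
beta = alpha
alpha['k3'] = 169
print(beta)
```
{'k1': 26, 'k2': 37, 'k3': 169}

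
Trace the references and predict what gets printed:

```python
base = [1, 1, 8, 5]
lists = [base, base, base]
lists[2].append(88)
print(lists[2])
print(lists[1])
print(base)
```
[1, 1, 8, 5, 88]
[1, 1, 8, 5, 88]
[1, 1, 8, 5, 88]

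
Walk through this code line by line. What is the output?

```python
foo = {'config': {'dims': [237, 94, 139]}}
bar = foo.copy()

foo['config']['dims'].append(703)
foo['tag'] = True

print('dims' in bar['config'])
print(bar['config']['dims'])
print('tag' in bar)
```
True
[237, 94, 139, 703]
False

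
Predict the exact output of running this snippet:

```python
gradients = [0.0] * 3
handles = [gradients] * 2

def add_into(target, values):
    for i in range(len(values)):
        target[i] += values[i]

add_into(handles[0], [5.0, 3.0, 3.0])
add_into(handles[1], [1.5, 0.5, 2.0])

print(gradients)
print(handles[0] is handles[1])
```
[6.5, 3.5, 5.0]
True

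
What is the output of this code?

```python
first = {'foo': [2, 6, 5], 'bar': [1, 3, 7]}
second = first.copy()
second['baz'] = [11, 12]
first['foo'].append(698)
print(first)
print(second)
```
{'foo': [2, 6, 5, 698], 'bar': [1, 3, 7]}
{'foo': [2, 6, 5, 698], 'bar': [1, 3, 7], 'baz': [11, 12]}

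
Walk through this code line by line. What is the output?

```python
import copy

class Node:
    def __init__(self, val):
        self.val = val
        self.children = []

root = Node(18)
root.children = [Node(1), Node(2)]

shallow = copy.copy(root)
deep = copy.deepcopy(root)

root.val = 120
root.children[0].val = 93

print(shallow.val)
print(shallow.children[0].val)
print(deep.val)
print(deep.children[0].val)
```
18
93
18
1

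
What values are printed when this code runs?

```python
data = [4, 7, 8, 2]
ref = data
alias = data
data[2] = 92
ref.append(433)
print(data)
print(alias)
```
[4, 7, 92, 2, 433]
[4, 7, 92, 2, 433]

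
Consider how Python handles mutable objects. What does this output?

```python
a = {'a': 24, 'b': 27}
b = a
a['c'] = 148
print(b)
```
{'a': 24, 'b': 27, 'c': 148}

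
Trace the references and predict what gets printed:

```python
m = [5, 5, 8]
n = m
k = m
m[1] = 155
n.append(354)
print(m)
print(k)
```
[5, 155, 8, 354]
[5, 155, 8, 354]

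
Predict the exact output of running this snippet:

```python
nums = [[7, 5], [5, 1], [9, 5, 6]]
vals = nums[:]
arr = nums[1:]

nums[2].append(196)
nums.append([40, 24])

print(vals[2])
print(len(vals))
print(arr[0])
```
[9, 5, 6, 196]
3
[5, 1]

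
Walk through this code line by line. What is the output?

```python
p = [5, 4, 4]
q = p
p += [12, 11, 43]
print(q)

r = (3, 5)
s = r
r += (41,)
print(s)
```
[5, 4, 4, 12, 11, 43]
(3, 5)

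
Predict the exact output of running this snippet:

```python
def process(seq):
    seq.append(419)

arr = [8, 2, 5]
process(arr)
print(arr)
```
[8, 2, 5, 419]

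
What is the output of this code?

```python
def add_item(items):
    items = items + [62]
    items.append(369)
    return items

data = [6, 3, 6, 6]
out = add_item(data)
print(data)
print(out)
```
[6, 3, 6, 6]
[6, 3, 6, 6, 62, 369]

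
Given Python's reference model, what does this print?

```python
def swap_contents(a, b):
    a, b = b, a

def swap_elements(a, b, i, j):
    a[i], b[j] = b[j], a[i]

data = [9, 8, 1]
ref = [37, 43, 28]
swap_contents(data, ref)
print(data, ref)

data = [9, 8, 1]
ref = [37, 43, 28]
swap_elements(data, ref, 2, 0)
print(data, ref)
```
[9, 8, 1] [37, 43, 28]
[9, 8, 37] [1, 43, 28]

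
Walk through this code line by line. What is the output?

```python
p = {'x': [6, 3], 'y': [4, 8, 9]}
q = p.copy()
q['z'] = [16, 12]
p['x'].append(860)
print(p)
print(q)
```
{'x': [6, 3, 860], 'y': [4, 8, 9]}
{'x': [6, 3, 860], 'y': [4, 8, 9], 'z': [16, 12]}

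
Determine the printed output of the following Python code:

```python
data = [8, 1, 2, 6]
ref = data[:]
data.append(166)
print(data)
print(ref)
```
[8, 1, 2, 6, 166]
[8, 1, 2, 6]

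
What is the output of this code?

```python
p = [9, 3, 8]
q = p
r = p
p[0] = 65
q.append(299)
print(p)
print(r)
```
[65, 3, 8, 299]
[65, 3, 8, 299]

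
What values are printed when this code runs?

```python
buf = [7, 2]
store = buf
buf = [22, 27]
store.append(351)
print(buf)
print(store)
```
[22, 27]
[7, 2, 351]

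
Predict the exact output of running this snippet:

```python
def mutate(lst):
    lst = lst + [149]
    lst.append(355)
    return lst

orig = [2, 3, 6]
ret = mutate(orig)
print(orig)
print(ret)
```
[2, 3, 6]
[2, 3, 6, 149, 355]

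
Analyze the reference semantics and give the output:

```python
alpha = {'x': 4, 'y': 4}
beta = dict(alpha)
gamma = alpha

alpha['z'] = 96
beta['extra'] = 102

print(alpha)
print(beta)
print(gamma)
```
{'x': 4, 'y': 4, 'z': 96}
{'x': 4, 'y': 4, 'extra': 102}
{'x': 4, 'y': 4, 'z': 96}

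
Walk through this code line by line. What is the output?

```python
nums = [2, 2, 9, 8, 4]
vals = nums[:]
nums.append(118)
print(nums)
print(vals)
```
[2, 2, 9, 8, 4, 118]
[2, 2, 9, 8, 4]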